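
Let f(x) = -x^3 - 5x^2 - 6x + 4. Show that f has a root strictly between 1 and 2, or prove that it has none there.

No such root exists.

The endpoint values f(1) = -8 and f(2) = -36 are both negative. Claim: f(x) < 0 for every x in (1, 2).
Substitute x = 1 + u, where 0 < u < 1 on the interval. Expanding, f(1 + u) = -u^3 - 8u^2 - 19u - 8.
All 4 nonzero coefficients of this polynomial in u are negative; hence for u > 0 the value is a sum of negative terms (the constant -8 among them).
So f is strictly negative on (1, 2); no root exists in the interval.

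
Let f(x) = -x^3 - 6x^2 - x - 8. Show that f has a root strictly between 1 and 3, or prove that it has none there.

No.

The endpoint values f(1) = -16 and f(3) = -92 are both negative. Claim: f(x) < 0 for every x in (1, 3).
Substitute x = 1 + u, where 0 < u < 2 on the interval. Expanding, f(1 + u) = -u^3 - 9u^2 - 16u - 16.
The nonzero coefficients here are all negative, so for u > 0 every term is negative (or zero), and the constant term -16 is strictly negative.
Therefore f(x) < 0 throughout (1, 3), and f has no zero there.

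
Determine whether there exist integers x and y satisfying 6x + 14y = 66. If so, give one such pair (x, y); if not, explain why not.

x = 4, y = 3

Every value of 6x + 14y is a multiple of gcd(6, 14) = 2; since 2 ∣ 66, solutions exist.
Dividing through by 2 reduces the equation to 3x + 7y = 33.
Euclidean algorithm: 7 = 2·3 + 1, 3 = 3·1 + 0.
Working back up the chain: 1 = 7 − 2·3. So 3·(-2) + 7·1 = 1.
Multiplying through by 33: x = (-2)·33 = -66, y = 1·33 = 33 is a solution.
Shifting by a multiple of (7, −3) keeps it a solution: x = -66 + 10·7 = 4, y = 33 − 10·3 = 3.
Indeed 6·4 + 14·3 = 24 + 42 = 66.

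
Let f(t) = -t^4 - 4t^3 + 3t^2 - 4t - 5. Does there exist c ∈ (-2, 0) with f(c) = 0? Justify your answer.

f(-2) = 31 and f(0) = -5, which have opposite signs.
f is continuous everywhere (it is a polynomial), in particular on [-2, 0].
By the Intermediate Value Theorem f must vanish at some point of (-2, 0).

Yes, f has a root in the interval.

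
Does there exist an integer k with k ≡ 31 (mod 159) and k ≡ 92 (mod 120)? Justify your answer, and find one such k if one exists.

Both moduli are multiples of 3 = gcd(159, 120), so any solution would satisfy k ≡ 31 and k ≡ 92 modulo 3 simultaneously.
But 31 mod 3 = 1 while 92 mod 3 = 2, a contradiction.
Hence the system has no solution.

There is no such integer.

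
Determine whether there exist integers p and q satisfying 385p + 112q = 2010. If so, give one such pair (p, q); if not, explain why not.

gcd(385, 112) = 7, so every integer of the form 385p + 112q is a multiple of 7.
But 2010 = 7·287 + 1, so 7 ∤ 2010.
Therefore 385p + 112q = 2010 has no solution in integers.

There are no such integers.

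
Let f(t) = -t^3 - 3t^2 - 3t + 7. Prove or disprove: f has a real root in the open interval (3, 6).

The endpoint values f(3) = -56 and f(6) = -335 are both negative. Claim: f(t) < 0 for every t in (3, 6).
Substitute t = 3 + u, where 0 < u < 3 on the interval. Expanding, f(3 + u) = -u^3 - 12u^2 - 48u - 56.
All 4 nonzero coefficients of this polynomial in u are negative; hence for u > 0 the value is a sum of negative terms (the constant -56 among them).
Therefore f(t) < 0 throughout (3, 6), and f has no zero there.

f has no root in that interval.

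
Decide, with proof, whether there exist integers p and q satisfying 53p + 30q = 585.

p = 15, q = -7

Since gcd(53, 30) = 1, every integer is an integer combination of 53 and 30.
Dividing repeatedly: 53 = 1·30 + 23, 30 = 1·23 + 7, 23 = 3·7 + 2, 7 = 3·2 + 1, 2 = 2·1 + 0.
Working back up the chain: 1 = 7 − 3·2 = 7 − 3·(23 − 3·7) = −3·23 + 10·7 = −3·23 + 10·(30 − 1·23) = 10·30 − 13·23 = 10·30 − 13·(53 − 1·30) = −13·53 + 23·30. So 53·(-13) + 30·23 = 1.
Multiplying through by 585: p = (-13)·585 = -7605, q = 23·585 = 13455 is a solution.
Shifting by a multiple of (30, −53) keeps it a solution: p = -7605 + 254·30 = 15, q = 13455 − 254·53 = -7.
Check: 53·15 + 30·(-7) = 795 − 210 = 585. ✓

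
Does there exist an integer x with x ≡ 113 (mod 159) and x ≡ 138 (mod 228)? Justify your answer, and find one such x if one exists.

No such integer exists.

Both moduli are multiples of 3 = gcd(159, 228), so any solution would satisfy x ≡ 113 and x ≡ 138 modulo 3 simultaneously.
These are incompatible: 113 − 138 = -25 is not divisible by 3.
So no integer satisfies both congruences.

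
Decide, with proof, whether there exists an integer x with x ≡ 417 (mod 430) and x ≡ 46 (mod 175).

gcd(430, 175) = 5. If x ≡ 417 (mod 430) and x ≡ 46 (mod 175), then x ≡ 417 (mod 5) and x ≡ 46 (mod 5).
But 417 mod 5 = 2 while 46 mod 5 = 1, a contradiction.
Therefore no such x exists.

There is no such integer.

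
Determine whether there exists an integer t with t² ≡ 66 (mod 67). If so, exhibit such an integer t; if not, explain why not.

67 is prime, so by Euler's criterion 66 is a square mod 67 iff 66^((67−1)/2) = 66^33 ≡ 1 (mod 67).
Squaring successively (mod 67): 66^2 = 4356 ≡ 1; 66^4 ≡ 1² = 1 ≡ 1; 66^8 ≡ 1² = 1 ≡ 1; 66^16 ≡ 1² = 1 ≡ 1; 66^32 ≡ 1² = 1 ≡ 1.
Since 33 = 32 + 1, 66^33 ≡ 1 · 66; multiplying out mod 67: 1·66 = 66 ≡ 66. Thus 66^33 ≡ 66 ≡ −1 (mod 67).
The value −1 means 66 is a non-residue modulo 67, so t² ≡ 66 (mod 67) is impossible.

There is no such integer.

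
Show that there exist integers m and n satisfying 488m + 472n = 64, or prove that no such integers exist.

Since gcd(488, 472) = 8 and 64 = 8·8, Bézout's identity guarantees a solution.
Dividing through by 8 reduces the equation to 61m + 59n = 8.
Dividing repeatedly: 61 = 1·59 + 2, 59 = 29·2 + 1, 2 = 2·1 + 0.
Back-substituting, 1 = 59 − 29·2 = 59 − 29·(61 − 1·59) = −29·61 + 30·59; that is, 61·(-29) + 59·30 = 1.
Times 8: 61·(-232) + 59·240 = 8, so (-232, 240) solves it.
The general solution is m = -232 + 59k, n = 240 − 61k; taking k = 4 gives the smaller pair m = 4, n = -4.
Indeed 488·4 + 472·(-4) = 1952 − 1888 = 64.

m = 4, n = -4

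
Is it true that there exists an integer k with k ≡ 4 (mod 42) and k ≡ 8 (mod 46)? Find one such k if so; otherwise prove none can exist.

k = 928

Here gcd(42, 46) = 2, and both 4 and 8 leave remainder 0 mod 2, so the system is consistent.
Write k = 4 + 42t. Then 42t ≡ 8 − 4 ≡ 4 (mod 46); dividing through by 2 gives 21t ≡ 2 (mod 23).
To invert 21 modulo 23: 23 = 1·21 + 2, 21 = 10·2 + 1, 2 = 2·1 + 0, and unwinding, 1 = 21 − 10·2 = 21 − 10·(23 − 1·21) = −10·23 + 11·21. Thus 21⁻¹ ≡ 11 (mod 23).
Therefore t ≡ 11·2 = 22 (mod 23).
Then k = 4 + 42·22 = 928.
Verify: 928 = 22·42 + 4 and 928 = 20·46 + 8. ✓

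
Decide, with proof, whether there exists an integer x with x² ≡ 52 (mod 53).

x = 30

x = 30 works: 30² = 900, and 900 − 52 = 848 = 16·53.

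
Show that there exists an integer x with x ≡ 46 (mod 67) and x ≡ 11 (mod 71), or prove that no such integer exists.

Since 67 and 71 share no common factor, CRT says the pair of congruences has a solution (unique mod 4757).
Any solution of the first congruence is x = 46 + 67t; substituting into the second, 67t ≡ 11 − 46 ≡ 36 (mod 71).
Note 67·53 = 3551 ≡ 1 (mod 71) (as 3551 − 1 = 50·71), so 67⁻¹ ≡ 53.
Multiplying by 53: t ≡ 53·36 = 1908 ≡ 62 (mod 71).
Taking t = 62 gives x = 46 + 67·62 = 4200.
Indeed 4200 ≡ 46 (mod 67) and 4200 ≡ 11 (mod 71).

x = 4200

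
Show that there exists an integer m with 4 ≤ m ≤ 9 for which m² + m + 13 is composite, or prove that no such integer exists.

m = 4

At m = 4: 4² + 4 + 13 = 33 = 3·11, which is composite.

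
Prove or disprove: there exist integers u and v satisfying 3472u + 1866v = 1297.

No such integers exist.

Any value of 3472u + 1866v is a multiple of gcd(3472, 1866) = 2.
But 1297 = 2·648 + 1, so 2 ∤ 1297.
Therefore 3472u + 1866v = 1297 has no solution in integers.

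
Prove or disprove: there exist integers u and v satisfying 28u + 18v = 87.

No such integers exist.

Any value of 28u + 18v is a multiple of gcd(28, 18) = 2.
However 87 leaves remainder 1 on division by 2.
Therefore 28u + 18v = 87 has no solution in integers.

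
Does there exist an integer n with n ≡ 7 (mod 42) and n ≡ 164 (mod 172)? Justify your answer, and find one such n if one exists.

There is no such integer.

gcd(42, 172) = 2. If n ≡ 7 (mod 42) and n ≡ 164 (mod 172), then n ≡ 7 (mod 2) and n ≡ 164 (mod 2).
These are incompatible: 7 − 164 = -157 is not divisible by 2.
Hence the system has no solution.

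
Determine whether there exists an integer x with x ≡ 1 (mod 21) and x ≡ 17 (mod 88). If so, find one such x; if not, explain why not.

x = 1513

The moduli 21 and 88 are coprime, so by the Chinese Remainder Theorem a unique solution modulo 1848 exists.
Write x = 1 + 21t and require 1 + 21t ≡ 17 (mod 88), i.e. 21t ≡ 16 (mod 88).
Since 21·21 = 441 = 5·88 + 1, the inverse of 21 mod 88 is 21.
Therefore t ≡ 21·16 = 336 ≡ 72 (mod 88).
Taking t = 72 gives x = 1 + 21·72 = 1513.
Indeed 1513 ≡ 1 (mod 21) and 1513 ≡ 17 (mod 88).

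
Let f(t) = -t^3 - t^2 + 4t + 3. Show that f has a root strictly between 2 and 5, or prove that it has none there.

No.

f(2) = -1 and f(5) = -127, both negative, so a sign-change argument is unavailable; we show f keeps this sign on the whole interval.
Substitute t = 2 + u, where 0 < u < 3 on the interval. Expanding, f(2 + u) = -u^3 - 7u^2 - 12u - 1.
The nonzero coefficients here are all negative, so for u > 0 every term is negative (or zero), and the constant term -1 is strictly negative.
Therefore f(t) < 0 throughout (2, 5), and f has no zero there.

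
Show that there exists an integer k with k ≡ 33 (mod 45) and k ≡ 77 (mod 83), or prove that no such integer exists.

k = 2733

Since 45 and 83 share no common factor, CRT says the pair of congruences has a solution (unique mod 3735).
Write k = 33 + 45t and require 33 + 45t ≡ 77 (mod 83), i.e. 45t ≡ 44 (mod 83).
Note 45·24 = 1080 ≡ 1 (mod 83) (as 1080 − 1 = 13·83), so 45⁻¹ ≡ 24.
Multiplying by 24: t ≡ 24·44 = 1056 ≡ 60 (mod 83).
Taking t = 60 gives k = 33 + 45·60 = 2733.
Indeed 2733 ≡ 33 (mod 45) and 2733 ≡ 77 (mod 83).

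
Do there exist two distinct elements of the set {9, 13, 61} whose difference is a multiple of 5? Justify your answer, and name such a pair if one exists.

No, no such pair exists.

Residues mod 5: 9↦4, 13↦3, 61↦1.
All 3 residues are distinct, so no two elements differ by a multiple of 5.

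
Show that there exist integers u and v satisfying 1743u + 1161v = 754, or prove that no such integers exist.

There are no such integers.

Both 1743 and 1161 are divisible by gcd(1743, 1161) = 3, hence so is any combination 1743u + 1161v.
But 754 is not a multiple of 3 (it leaves remainder 1).
So the equation is unsolvable over ℤ.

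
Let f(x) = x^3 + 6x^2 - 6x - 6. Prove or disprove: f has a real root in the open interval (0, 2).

f(0) = -6 and f(2) = 14, which have opposite signs.
As a polynomial, f is continuous on every closed interval.
By the Intermediate Value Theorem, f takes the value 0 somewhere in the open interval.

Yes, f has a root in the interval.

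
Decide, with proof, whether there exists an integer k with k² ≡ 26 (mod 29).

There is no such integer.

Apply Euler's criterion with the prime 29: 26 is a quadratic residue iff 26^14 ≡ 1 (mod 29), and a non-residue iff it is ≡ −1.
Repeated squaring mod 29: 26^2 = 676 ≡ 9; 26^4 ≡ 9² = 81 ≡ 23; 26^8 ≡ 23² = 529 ≡ 7.
Since 14 = 8 + 4 + 2, 26^14 ≡ 7 · 23 · 9; multiplying out mod 29: 7·23 = 161 ≡ 16, then 16·9 = 144 ≡ 28. Thus 26^14 ≡ 28 ≡ −1 (mod 29).
By Euler's criterion 26 is a quadratic non-residue mod 29: no k satisfies k² ≡ 26 (mod 29).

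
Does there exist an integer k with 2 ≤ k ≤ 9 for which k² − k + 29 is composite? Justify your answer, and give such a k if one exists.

At k = 3: 3² − 3 + 29 = 35 = 5·7, which is composite.

k = 3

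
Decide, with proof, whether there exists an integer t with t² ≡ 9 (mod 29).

t = 3

Take t = 3. Then 3² = 9, and since 0 ≤ 9 < 29 this is already reduced: 3² ≡ 9 (mod 29).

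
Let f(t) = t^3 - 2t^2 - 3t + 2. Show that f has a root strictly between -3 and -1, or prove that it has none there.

Yes, f has a root in the interval.

f(-3) = -34 and f(-1) = 2, which have opposite signs.
f is continuous everywhere (it is a polynomial), in particular on [-3, -1].
By the Intermediate Value Theorem f must vanish at some point of (-3, -1).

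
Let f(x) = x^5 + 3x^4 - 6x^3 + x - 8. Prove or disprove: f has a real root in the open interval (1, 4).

f(1) = -9 and f(4) = 1404, which have opposite signs.
Since f is a polynomial it is continuous on [1, 4].
By the Intermediate Value Theorem, f takes the value 0 somewhere in the open interval.

Such a root exists.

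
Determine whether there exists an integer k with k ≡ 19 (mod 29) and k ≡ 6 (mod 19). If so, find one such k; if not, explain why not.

k = 367

gcd(29, 19) = 1, so the Chinese Remainder Theorem guarantees exactly one residue class mod 551 satisfying both.
Write k = 19 + 29t and require 19 + 29t ≡ 6 (mod 19), i.e. 29t ≡ 6 (mod 19).
29 ≡ 10 (mod 19), so this reads 10t ≡ 6 (mod 19). To invert 10 modulo 19: 19 = 1·10 + 9, 10 = 1·9 + 1, 9 = 9·1 + 0, and unwinding, 1 = 10 − 1·9 = 10 − (19 − 1·10) = −19 + 2·10. Thus 10⁻¹ ≡ 2 (mod 19).
Multiplying by 2: t ≡ 2·6 = 12 (mod 19).
Taking t = 12 gives k = 19 + 29·12 = 367.
Verify: 367 = 12·29 + 19 and 367 = 19·19 + 6. ✓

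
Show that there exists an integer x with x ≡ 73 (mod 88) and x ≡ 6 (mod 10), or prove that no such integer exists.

Both moduli are multiples of 2 = gcd(88, 10), so any solution would satisfy x ≡ 73 and x ≡ 6 modulo 2 simultaneously.
These are incompatible: 73 − 6 = 67 is not divisible by 2.
Hence the system has no solution.

No such integer exists.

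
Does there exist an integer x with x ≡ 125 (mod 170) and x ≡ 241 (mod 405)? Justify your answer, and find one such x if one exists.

There is no such integer.

Both moduli are multiples of 5 = gcd(170, 405), so any solution would satisfy x ≡ 125 and x ≡ 241 modulo 5 simultaneously.
These are incompatible: 125 − 241 = -116 is not divisible by 5.
So no integer satisfies both congruences.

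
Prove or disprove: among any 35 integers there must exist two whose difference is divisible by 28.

Yes, this is always true.

Each integer lies in one of the 28 residue classes modulo 28.
With 35 integers and only 28 classes, the pigeonhole principle forces two of them, say a and b, into the same class.
Their difference a − b is then a multiple of 28.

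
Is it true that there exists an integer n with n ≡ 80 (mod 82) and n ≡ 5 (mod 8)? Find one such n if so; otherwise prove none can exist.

No, no such integer exists.

gcd(82, 8) = 2. If n ≡ 80 (mod 82) and n ≡ 5 (mod 8), then n ≡ 80 (mod 2) and n ≡ 5 (mod 2).
However 80 ≡ 0 and 5 ≡ 1 (mod 2), and 0 ≠ 1.
Therefore no such n exists.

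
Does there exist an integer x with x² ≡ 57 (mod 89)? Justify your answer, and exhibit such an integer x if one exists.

x = 71

Take x = 71. Then 71² = 5041 = 56·89 + 57, so 71² ≡ 57 (mod 89).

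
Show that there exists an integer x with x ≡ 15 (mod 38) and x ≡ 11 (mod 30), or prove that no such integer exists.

The moduli are not coprime: gcd(38, 30) = 2. Compatibility requires 2 ∣ (11 − 15) = -4, which holds, so solutions exist.
Step through x = 15, 15 + 38, 15 + 2·38, …: the values 15, 53, 91, 129, 167, 205, 243, 281 reduce mod 30 to 15, 23, 1, 9, 17, 25, 3, 11. The value 281 hits 11.
Indeed 281 ≡ 15 (mod 38) and 281 ≡ 11 (mod 30).

x = 281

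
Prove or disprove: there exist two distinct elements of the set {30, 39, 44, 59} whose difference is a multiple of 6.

There is no such pair.

Reduce each element modulo 6: 30↦0, 39↦3, 44↦2, 59↦5.
These 4 residues are pairwise different, hence no difference of two elements is divisible by 6.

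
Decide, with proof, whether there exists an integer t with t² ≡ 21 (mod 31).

31 is prime, so by Euler's criterion 21 is a square mod 31 iff 21^((31−1)/2) = 21^15 ≡ 1 (mod 31).
Repeated squaring mod 31: 21^2 = 441 ≡ 7; 21^4 ≡ 7² = 49 ≡ 18; 21^8 ≡ 18² = 324 ≡ 14.
Since 15 = 8 + 4 + 2 + 1, 21^15 ≡ 14 · 18 · 7 · 21; multiplying out mod 31: 14·18 = 252 ≡ 4, then 4·7 = 28 ≡ 28, then 28·21 = 588 ≡ 30. Thus 21^15 ≡ 30 ≡ −1 (mod 31).
The value −1 means 21 is a non-residue modulo 31, so t² ≡ 21 (mod 31) is impossible.

No such integer exists.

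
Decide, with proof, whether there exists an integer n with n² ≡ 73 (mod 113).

No such integer exists.

113 is prime, so by Euler's criterion 73 is a square mod 113 iff 73^((113−1)/2) = 73^56 ≡ 1 (mod 113).
Squaring successively (mod 113): 73^2 = 5329 ≡ 18; 73^4 ≡ 18² = 324 ≡ 98; 73^8 ≡ 98² = 9604 ≡ 112; 73^16 ≡ 112² = 12544 ≡ 1; 73^32 ≡ 1² = 1 ≡ 1.
Since 56 = 32 + 16 + 8, 73^56 ≡ 1 · 1 · 112; multiplying out mod 113: 1·1 = 1 ≡ 1, then 1·112 = 112 ≡ 112. Thus 73^56 ≡ 112 ≡ −1 (mod 113).
The value −1 means 73 is a non-residue modulo 113, so n² ≡ 73 (mod 113) is impossible.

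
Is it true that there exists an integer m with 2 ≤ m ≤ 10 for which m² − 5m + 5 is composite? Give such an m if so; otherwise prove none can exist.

At m = 10: 10² − 5·10 + 5 = 55 = 5·11, which is composite.

m = 10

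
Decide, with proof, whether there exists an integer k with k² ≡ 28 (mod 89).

No such integer exists.

89 is prime, so by Euler's criterion 28 is a square mod 89 iff 28^((89−1)/2) = 28^44 ≡ 1 (mod 89).
Repeated squaring mod 89: 28^2 = 784 ≡ 72; 28^4 ≡ 72² = 5184 ≡ 22; 28^8 ≡ 22² = 484 ≡ 39; 28^16 ≡ 39² = 1521 ≡ 8; 28^32 ≡ 8² = 64 ≡ 64.
Since 44 = 32 + 8 + 4, 28^44 ≡ 64 · 39 · 22; multiplying out mod 89: 64·39 = 2496 ≡ 4, then 4·22 = 88 ≡ 88. Thus 28^44 ≡ 88 ≡ −1 (mod 89).
By Euler's criterion 28 is a quadratic non-residue mod 89: no k satisfies k² ≡ 28 (mod 89).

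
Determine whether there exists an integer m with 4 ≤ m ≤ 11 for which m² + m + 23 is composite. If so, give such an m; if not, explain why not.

At m = 10: 10² + 10 + 23 = 133 = 7·19, which is composite.

m = 10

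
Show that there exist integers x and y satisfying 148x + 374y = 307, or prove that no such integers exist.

Any value of 148x + 374y is a multiple of gcd(148, 374) = 2.
However 307 leaves remainder 1 on division by 2.
Therefore 148x + 374y = 307 has no solution in integers.

There are no such integers.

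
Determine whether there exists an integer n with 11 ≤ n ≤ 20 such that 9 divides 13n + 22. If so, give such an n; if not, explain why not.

Scanning upward from n = 11 gives 165, 178, 191, 204, 217, 230, none divisible by 9. Try n = 17: 13·17 + 22 = 243 = 27·9, which is divisible by 9.

n = 17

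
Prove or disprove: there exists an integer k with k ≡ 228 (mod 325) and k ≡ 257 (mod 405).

Both moduli are multiples of 5 = gcd(325, 405), so any solution would satisfy k ≡ 228 and k ≡ 257 modulo 5 simultaneously.
However 228 ≡ 3 and 257 ≡ 2 (mod 5), and 3 ≠ 2.
So no integer satisfies both congruences.

No such integer exists.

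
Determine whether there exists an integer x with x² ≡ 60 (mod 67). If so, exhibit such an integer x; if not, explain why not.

Take x = 44. Then 44² = 1936 = 28·67 + 60, so 44² ≡ 60 (mod 67).

x = 44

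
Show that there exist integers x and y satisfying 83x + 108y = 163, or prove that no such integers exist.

x = 41, y = -30

Since gcd(83, 108) = 1, every integer is an integer combination of 83 and 108.
Dividing repeatedly: 108 = 1·83 + 25, 83 = 3·25 + 8, 25 = 3·8 + 1, 8 = 8·1 + 0.
Unwinding: 1 = 25 − 3·8 = 25 − 3·(83 − 3·25) = −3·83 + 10·25 = −3·83 + 10·(108 − 1·83) = 10·108 − 13·83, i.e. 83·(-13) + 108·10 = 1.
Times 163: 83·(-2119) + 108·1630 = 163, so (-2119, 1630) solves it.
Shifting by a multiple of (108, −83) keeps it a solution: x = -2119 + 20·108 = 41, y = 1630 − 20·83 = -30.
Indeed 83·41 + 108·(-30) = 3403 − 3240 = 163.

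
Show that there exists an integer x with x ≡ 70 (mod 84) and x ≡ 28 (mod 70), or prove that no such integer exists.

x = 238

The moduli are not coprime: gcd(84, 70) = 14. Compatibility requires 14 ∣ (28 − 70) = -42, which holds, so solutions exist.
Step through x = 70, 70 + 84, 70 + 2·84, …: the values 70, 154, 238 reduce mod 70 to 0, 14, 28. The value 238 hits 28.
Indeed 238 ≡ 70 (mod 84) and 238 ≡ 28 (mod 70).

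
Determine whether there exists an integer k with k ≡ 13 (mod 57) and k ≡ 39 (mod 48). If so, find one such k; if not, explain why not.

Reduce both congruences modulo 3, which divides 57 and 48: they say k ≡ 13 (mod 3) and k ≡ 39 (mod 3).
These are incompatible: 13 − 39 = -26 is not divisible by 3.
So no integer satisfies both congruences.

No such integer exists.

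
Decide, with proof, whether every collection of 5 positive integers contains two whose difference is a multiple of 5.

No; for instance {23, 24, 25, 26, 27} is a counterexample.

Consider the 5 integers 23, 24, …, 27. They lie in distinct residue classes modulo 5, since 5 ≤ 5.
No two share a residue, so no pair has difference divisible by 5; the claim fails for this set.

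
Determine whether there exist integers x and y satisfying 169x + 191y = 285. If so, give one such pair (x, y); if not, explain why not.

169 and 191 are coprime, so 169x + 191y ranges over all of ℤ.
Run the Euclidean algorithm on 191 and 169: 191 = 1·169 + 22, 169 = 7·22 + 15, 22 = 1·15 + 7, 15 = 2·7 + 1, 7 = 7·1 + 0.
Back-substituting, 1 = 15 − 2·7 = 15 − 2·(22 − 1·15) = −2·22 + 3·15 = −2·22 + 3·(169 − 7·22) = 3·169 − 23·22 = 3·169 − 23·(191 − 1·169) = −23·191 + 26·169; that is, 169·26 + 191·(-23) = 1.
Multiplying through by 285: x = 26·285 = 7410, y = (-23)·285 = -6555 is a solution.
Subtracting 38·191 from x and adding 38·169 to y gives the tidier solution (152, -133).
Check: 169·152 + 191·(-133) = 25688 − 25403 = 285. ✓

x = 152, y = -133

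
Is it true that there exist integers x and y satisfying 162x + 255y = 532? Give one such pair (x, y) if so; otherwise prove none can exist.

There are no such integers.

gcd(162, 255) = 3, so every integer of the form 162x + 255y is a multiple of 3.
But 532 is not a multiple of 3 (it leaves remainder 1).
So the equation is unsolvable over ℤ.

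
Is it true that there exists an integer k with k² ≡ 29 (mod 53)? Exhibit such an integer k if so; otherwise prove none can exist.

k = 20 works: 20² = 400, and 400 − 29 = 371 = 7·53.

k = 20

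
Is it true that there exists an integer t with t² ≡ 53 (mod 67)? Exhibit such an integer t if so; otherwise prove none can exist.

There is no such integer.

67 is prime, so by Euler's criterion 53 is a square mod 67 iff 53^((67−1)/2) = 53^33 ≡ 1 (mod 67).
Repeated squaring mod 67: 53^2 = 2809 ≡ 62; 53^4 ≡ 62² = 3844 ≡ 25; 53^8 ≡ 25² = 625 ≡ 22; 53^16 ≡ 22² = 484 ≡ 15; 53^32 ≡ 15² = 225 ≡ 24.
Since 33 = 32 + 1, 53^33 ≡ 24 · 53; multiplying out mod 67: 24·53 = 1272 ≡ 66. Thus 53^33 ≡ 66 ≡ −1 (mod 67).
The value −1 means 53 is a non-residue modulo 67, so t² ≡ 53 (mod 67) is impossible.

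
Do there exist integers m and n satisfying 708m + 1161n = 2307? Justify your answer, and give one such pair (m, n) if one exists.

m = 182, n = -109

Since gcd(708, 1161) = 3 and 2307 = 3·769, Bézout's identity guarantees a solution.
Dividing through by 3 reduces the equation to 236m + 387n = 769.
Dividing repeatedly: 387 = 1·236 + 151, 236 = 1·151 + 85, 151 = 1·85 + 66, 85 = 1·66 + 19, 66 = 3·19 + 9, 19 = 2·9 + 1, 9 = 9·1 + 0.
Back-substituting, 1 = 19 − 2·9 = 19 − 2·(66 − 3·19) = −2·66 + 7·19 = −2·66 + 7·(85 − 1·66) = 7·85 − 9·66 = 7·85 − 9·(151 − 1·85) = −9·151 + 16·85 = −9·151 + 16·(236 − 1·151) = 16·236 − 25·151 = 16·236 − 25·(387 − 1·236) = −25·387 + 41·236; that is, 236·41 + 387·(-25) = 1.
Times 769: 236·31529 + 387·(-19225) = 769, so (31529, -19225) solves it.
Shifting by a multiple of (387, −236) keeps it a solution: m = 31529 − 81·387 = 182, n = -19225 + 81·236 = -109.
Indeed 708·182 + 1161·(-109) = 128856 − 126549 = 2307.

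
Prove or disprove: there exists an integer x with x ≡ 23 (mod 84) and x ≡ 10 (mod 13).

Since 84 and 13 share no common factor, CRT says the pair of congruences has a solution (unique mod 1092).
Write x = 23 + 84t and require 23 + 84t ≡ 10 (mod 13), i.e. 84t ≡ 0 (mod 13).
84 ≡ 6 (mod 13), so this reads 6t ≡ 0 (mod 13). t = 0 satisfies this.
With t = 0: x = 23 + 84·0 = 23.
Indeed 23 ≡ 23 (mod 84) and 23 ≡ 10 (mod 13).

x = 23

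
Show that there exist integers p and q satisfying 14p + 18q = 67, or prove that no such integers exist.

There are no such integers.

Both 14 and 18 are divisible by gcd(14, 18) = 2, hence so is any combination 14p + 18q.
However 67 leaves remainder 1 on division by 2.
So the equation is unsolvable over ℤ.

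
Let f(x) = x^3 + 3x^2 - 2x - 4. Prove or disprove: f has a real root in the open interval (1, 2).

f(1) = -2 and f(2) = 12, which have opposite signs.
Since f is a polynomial it is continuous on [1, 2].
By the Intermediate Value Theorem, f takes the value 0 somewhere in the open interval.

Such a root exists.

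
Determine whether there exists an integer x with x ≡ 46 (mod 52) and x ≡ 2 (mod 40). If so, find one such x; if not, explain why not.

gcd(52, 40) = 4. A simultaneous solution exists iff 46 ≡ 2 (mod 4); here 46 mod 4 = 2 = 2 mod 4, so it does.
Step through x = 46, 46 + 52, 46 + 2·52, …: the values 46, 98, 150, 202 reduce mod 40 to 6, 18, 30, 2. The value 202 hits 2.
Verify: 202 = 3·52 + 46 and 202 = 5·40 + 2. ✓

x = 202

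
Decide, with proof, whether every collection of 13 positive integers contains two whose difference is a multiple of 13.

Try 13 consecutive integers, 35, 36, …, 47. Their remainders mod 13 are 9, 10, 11, 12, 0, 1, 2, 3, 4, 5, 6, 7, 8 — pairwise different, as any 13 ≤ 13 consecutive integers have distinct residues.
The differences between them range over 1, …, 12, none of which is divisible by 13.

No, the set {35, 36, 37, 38, 39, 40, 41, 42, 43, 44, 45, 46, 47} is a counterexample.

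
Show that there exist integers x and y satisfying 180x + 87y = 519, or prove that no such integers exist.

x = 14, y = -23

Every value of 180x + 87y is a multiple of gcd(180, 87) = 3; since 3 ∣ 519, solutions exist.
Dividing through by 3 reduces the equation to 60x + 29y = 173.
Run the Euclidean algorithm on 60 and 29: 60 = 2·29 + 2, 29 = 14·2 + 1, 2 = 2·1 + 0.
Unwinding: 1 = 29 − 14·2 = 29 − 14·(60 − 2·29) = −14·60 + 29·29, i.e. 60·(-14) + 29·29 = 1.
Times 173: 60·(-2422) + 29·5017 = 173, so (-2422, 5017) solves it.
The general solution is x = -2422 + 29k, y = 5017 − 60k; taking k = 84 gives the smaller pair x = 14, y = -23.
Indeed 180·14 + 87·(-23) = 2520 − 2001 = 519.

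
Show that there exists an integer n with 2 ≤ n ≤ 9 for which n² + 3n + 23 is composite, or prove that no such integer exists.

n = 4

At n = 4: 4² + 3·4 + 23 = 51 = 3·17, which is composite.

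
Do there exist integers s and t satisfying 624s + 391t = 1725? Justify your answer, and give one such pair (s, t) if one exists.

Since gcd(624, 391) = 1, every integer is an integer combination of 624 and 391.
Run the Euclidean algorithm on 624 and 391: 624 = 1·391 + 233, 391 = 1·233 + 158, 233 = 1·158 + 75, 158 = 2·75 + 8, 75 = 9·8 + 3, 8 = 2·3 + 2, 3 = 1·2 + 1, 2 = 2·1 + 0.
Unwinding: 1 = 3 − 1·2 = 3 − (8 − 2·3) = −8 + 3·3 = −8 + 3·(75 − 9·8) = 3·75 − 28·8 = 3·75 − 28·(158 − 2·75) = −28·158 + 59·75 = −28·158 + 59·(233 − 1·158) = 59·233 − 87·158 = 59·233 − 87·(391 − 1·233) = −87·391 + 146·233 = −87·391 + 146·(624 − 1·391) = 146·624 − 233·391, i.e. 624·146 + 391·(-233) = 1.
Times 1725: 624·251850 + 391·(-401925) = 1725, so (251850, -401925) solves it.
Subtracting 644·391 from s and adding 644·624 to t gives the tidier solution (46, -69).
Check: 624·46 + 391·(-69) = 28704 − 26979 = 1725. ✓

s = 46, t = -69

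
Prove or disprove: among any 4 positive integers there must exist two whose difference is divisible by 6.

Take the 4 consecutive integers 21, 22, 23, 24: their residues mod 6 are all distinct because 4 ≤ 6.
Any two of them differ by at most 3 < 6 and by at least 1, so no difference is a multiple of 6.

No, the set {21, 22, 23, 24} is a counterexample.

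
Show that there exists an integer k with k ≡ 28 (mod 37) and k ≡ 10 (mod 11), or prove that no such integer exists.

k = 65

The moduli 37 and 11 are coprime, so by the Chinese Remainder Theorem a unique solution modulo 407 exists.
Write k = 28 + 37t and require 28 + 37t ≡ 10 (mod 11), i.e. 37t ≡ 4 (mod 11).
37 ≡ 4 (mod 11), so this reads 4t ≡ 4 (mod 11). Note 4·3 = 12 ≡ 1 (mod 11) (as 12 − 1 = 1·11), so 4⁻¹ ≡ 3.
Multiplying by 3: t ≡ 3·4 = 12 ≡ 1 (mod 11).
Taking t = 1 gives k = 28 + 37·1 = 65.
Verify: 65 = 1·37 + 28 and 65 = 5·11 + 10. ✓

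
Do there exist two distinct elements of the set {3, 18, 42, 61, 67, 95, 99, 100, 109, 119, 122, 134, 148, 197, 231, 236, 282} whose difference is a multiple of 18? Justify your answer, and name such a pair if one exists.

Two integers differ by a multiple of 18 exactly when they have the same residue mod 18. The residues are 3↦3, 18↦0, 42↦6, 61↦7, 67↦13, 95↦5, 99↦9, 100↦10, 109↦1, 119↦11, 122↦14, 134↦8, 148↦4, 197↦17, 231↦15, 236↦2, 282↦12.
These 17 residues are pairwise different, hence no difference of two elements is divisible by 18.

No such pair exists.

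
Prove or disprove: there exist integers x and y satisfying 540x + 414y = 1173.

No such integers exist.

gcd(540, 414) = 18, so every integer of the form 540x + 414y is a multiple of 18.
But 1173 is not a multiple of 18 (it leaves remainder 3).
So the equation is unsolvable over ℤ.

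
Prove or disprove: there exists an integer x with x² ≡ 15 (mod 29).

There is no such integer.

29 is prime, so by Euler's criterion 15 is a square mod 29 iff 15^((29−1)/2) = 15^14 ≡ 1 (mod 29).
Squaring successively (mod 29): 15^2 = 225 ≡ 22; 15^4 ≡ 22² = 484 ≡ 20; 15^8 ≡ 20² = 400 ≡ 23.
Since 14 = 8 + 4 + 2, 15^14 ≡ 23 · 20 · 22; multiplying out mod 29: 23·20 = 460 ≡ 25, then 25·22 = 550 ≡ 28. Thus 15^14 ≡ 28 ≡ −1 (mod 29).
By Euler's criterion 15 is a quadratic non-residue mod 29: no x satisfies x² ≡ 15 (mod 29).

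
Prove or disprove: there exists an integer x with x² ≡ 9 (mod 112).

x = 45

Take x = 45. Then 45² = 2025 = 18·112 + 9, so 45² ≡ 9 (mod 112).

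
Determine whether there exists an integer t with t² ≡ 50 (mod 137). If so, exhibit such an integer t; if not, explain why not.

t = 18

t = 18 works: 18² = 324, and 324 − 50 = 274 = 2·137.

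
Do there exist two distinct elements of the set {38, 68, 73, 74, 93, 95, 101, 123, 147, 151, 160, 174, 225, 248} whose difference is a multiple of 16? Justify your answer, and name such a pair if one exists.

No, no such pair exists.

Two integers differ by a multiple of 16 exactly when they have the same residue mod 16. The residues are 38↦6, 68↦4, 73↦9, 74↦10, 93↦13, 95↦15, 101↦5, 123↦11, 147↦3, 151↦7, 160↦0, 174↦14, 225↦1, 248↦8.
All 14 residues are distinct, so no two elements differ by a multiple of 16.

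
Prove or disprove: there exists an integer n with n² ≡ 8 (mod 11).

Squares mod 11 repeat after n = 5 (as (−n)² = n²); for n = 0..5 they are 0, 1, 4, 9, 5, 3.
The set of squares mod 11 is therefore {0, 1, 3, 4, 5, 9}, which does not contain 8.
Hence no integer n has n² ≡ 8 (mod 11).

There is no such integer.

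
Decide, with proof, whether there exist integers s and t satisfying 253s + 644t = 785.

No such integers exist.

Any value of 253s + 644t is a multiple of gcd(253, 644) = 23.
However 785 leaves remainder 3 on division by 23.
Hence no integers s, t satisfy the equation.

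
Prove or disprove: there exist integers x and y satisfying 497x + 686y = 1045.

There are no such integers.

gcd(497, 686) = 7, so every integer of the form 497x + 686y is a multiple of 7.
However 1045 leaves remainder 2 on division by 7.
So the equation is unsolvable over ℤ.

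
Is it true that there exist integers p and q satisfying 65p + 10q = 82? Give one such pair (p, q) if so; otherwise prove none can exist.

No such integers exist.

gcd(65, 10) = 5, so every integer of the form 65p + 10q is a multiple of 5.
But 82 is not a multiple of 5 (it leaves remainder 2).
So the equation is unsolvable over ℤ.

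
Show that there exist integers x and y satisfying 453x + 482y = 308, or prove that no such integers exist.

Since gcd(453, 482) = 1, every integer is an integer combination of 453 and 482.
Dividing repeatedly: 482 = 1·453 + 29, 453 = 15·29 + 18, 29 = 1·18 + 11, 18 = 1·11 + 7, 11 = 1·7 + 4, 7 = 1·4 + 3, 4 = 1·3 + 1, 3 = 3·1 + 0.
Unwinding: 1 = 4 − 1·3 = 4 − (7 − 1·4) = −7 + 2·4 = −7 + 2·(11 − 1·7) = 2·11 − 3·7 = 2·11 − 3·(18 − 1·11) = −3·18 + 5·11 = −3·18 + 5·(29 − 1·18) = 5·29 − 8·18 = 5·29 − 8·(453 − 15·29) = −8·453 + 125·29 = −8·453 + 125·(482 − 1·453) = 125·482 − 133·453, i.e. 453·(-133) + 482·125 = 1.
Times 308: 453·(-40964) + 482·38500 = 308, so (-40964, 38500) solves it.
Adding 85·482 to x and subtracting 85·453 from y gives the tidier solution (6, -5).
Check: 453·6 + 482·(-5) = 2718 − 2410 = 308. ✓

x = 6, y = -5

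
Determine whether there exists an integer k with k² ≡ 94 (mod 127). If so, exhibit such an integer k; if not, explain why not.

k = 27 works: 27² = 729, and 729 − 94 = 635 = 5·127.

k = 27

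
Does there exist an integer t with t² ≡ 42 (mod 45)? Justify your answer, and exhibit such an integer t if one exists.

Work modulo the divisor 5 of 45. If t² ≡ 42 (mod 45) then t² ≡ 2 (mod 5).
Since (5 − t)² ≡ t² (mod 5), it suffices to square t = 0, 1, …, 2: the residues are 0, 1, 4.
The set of squares mod 5 is therefore {0, 1, 4}, which does not contain 2.
Therefore t² ≡ 42 (mod 45) has no solution.

No, no such integer exists.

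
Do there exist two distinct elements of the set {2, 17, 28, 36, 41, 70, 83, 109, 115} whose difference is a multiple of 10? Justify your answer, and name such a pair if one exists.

Reduce each element modulo 10: 2↦2, 17↦7, 28↦8, 36↦6, 41↦1, 70↦0, 83↦3, 109↦9, 115↦5.
All 9 residues are distinct, so no two elements differ by a multiple of 10.

There is no such pair.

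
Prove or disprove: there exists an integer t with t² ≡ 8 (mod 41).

Take t = 34. Then 34² = 1156 = 28·41 + 8, so 34² ≡ 8 (mod 41).

t = 34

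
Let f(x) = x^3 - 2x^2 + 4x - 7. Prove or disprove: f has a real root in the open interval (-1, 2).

Such a root exists.

f(-1) = -14 and f(2) = 1, which have opposite signs.
Since f is a polynomial it is continuous on [-1, 2].
By the Intermediate Value Theorem f must vanish at some point of (-1, 2).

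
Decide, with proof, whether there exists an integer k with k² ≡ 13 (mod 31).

31 is prime, so by Euler's criterion 13 is a square mod 31 iff 13^((31−1)/2) = 13^15 ≡ 1 (mod 31).
Squaring successively (mod 31): 13^2 = 169 ≡ 14; 13^4 ≡ 14² = 196 ≡ 10; 13^8 ≡ 10² = 100 ≡ 7.
Since 15 = 8 + 4 + 2 + 1, 13^15 ≡ 7 · 10 · 14 · 13; multiplying out mod 31: 7·10 = 70 ≡ 8, then 8·14 = 112 ≡ 19, then 19·13 = 247 ≡ 30. Thus 13^15 ≡ 30 ≡ −1 (mod 31).
The value −1 means 13 is a non-residue modulo 31, so k² ≡ 13 (mod 31) is impossible.

No such integer exists.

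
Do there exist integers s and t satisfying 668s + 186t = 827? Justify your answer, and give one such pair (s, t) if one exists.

gcd(668, 186) = 2, so every integer of the form 668s + 186t is a multiple of 2.
However 827 leaves remainder 1 on division by 2.
Hence no integers s, t satisfy the equation.

No such integers exist.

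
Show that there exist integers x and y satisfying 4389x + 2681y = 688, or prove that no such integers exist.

No such integers exist.

Any value of 4389x + 2681y is a multiple of gcd(4389, 2681) = 7.
But 688 is not a multiple of 7 (it leaves remainder 2).
Therefore 4389x + 2681y = 688 has no solution in integers.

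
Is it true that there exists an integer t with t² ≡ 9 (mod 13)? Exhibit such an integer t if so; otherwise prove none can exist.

Take t = 3. Then 3² = 9, and since 0 ≤ 9 < 13 this is already reduced: 3² ≡ 9 (mod 13).

t = 3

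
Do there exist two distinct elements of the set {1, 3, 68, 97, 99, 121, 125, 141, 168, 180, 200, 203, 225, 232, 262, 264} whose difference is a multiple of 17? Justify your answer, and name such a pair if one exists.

No, no such pair exists.

Residues mod 17: 1↦1, 3↦3, 68↦0, 97↦12, 99↦14, 121↦2, 125↦6, 141↦5, 168↦15, 180↦10, 200↦13, 203↦16, 225↦4, 232↦11, 262↦7, 264↦9.
All 16 residues are distinct, so no two elements differ by a multiple of 17.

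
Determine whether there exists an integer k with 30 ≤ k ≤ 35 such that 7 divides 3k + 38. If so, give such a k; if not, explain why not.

Try k = 34: 3·34 + 38 = 140 = 20·7, which is divisible by 7.

k = 34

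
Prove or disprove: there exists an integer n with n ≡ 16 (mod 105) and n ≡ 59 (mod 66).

Reduce both congruences modulo 3, which divides 105 and 66: they say n ≡ 16 (mod 3) and n ≡ 59 (mod 3).
However 16 ≡ 1 and 59 ≡ 2 (mod 3), and 1 ≠ 2.
So no integer satisfies both congruences.

There is no such integer.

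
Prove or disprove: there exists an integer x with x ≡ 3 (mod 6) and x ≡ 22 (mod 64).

Both moduli are multiples of 2 = gcd(6, 64), so any solution would satisfy x ≡ 3 and x ≡ 22 modulo 2 simultaneously.
These are incompatible: 3 − 22 = -19 is not divisible by 2.
So no integer satisfies both congruences.

No such integer exists.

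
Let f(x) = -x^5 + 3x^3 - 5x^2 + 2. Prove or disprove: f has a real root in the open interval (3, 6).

f(3) = -205 and f(6) = -7306, both negative, so a sign-change argument is unavailable; we show f keeps this sign on the whole interval.
Shift to the endpoint 3: with x = 3 + u (0 < u < 3), one computes f(3 + u) = -u^5 - 15u^4 - 87u^3 - 248u^2 - 354u - 205.
The nonzero coefficients here are all negative, so for u > 0 every term is negative (or zero), and the constant term -205 is strictly negative.
Therefore f(x) < 0 throughout (3, 6), and f has no zero there.

No.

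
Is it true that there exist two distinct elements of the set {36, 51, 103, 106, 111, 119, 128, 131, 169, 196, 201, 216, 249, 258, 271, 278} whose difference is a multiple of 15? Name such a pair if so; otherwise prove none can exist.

Reduce each element mod 15: 36↦6, 51↦6, 103↦13, 106↦1, 111↦6, 119↦14, 128↦8, 131↦11, 169↦4, 196↦1, 201↦6, 216↦6, 249↦9, 258↦3, 271↦1, 278↦8. The residue 6 repeats (at 36 and 51), and 51 − 36 = 15 = 1·15.

The pair (36, 51) works.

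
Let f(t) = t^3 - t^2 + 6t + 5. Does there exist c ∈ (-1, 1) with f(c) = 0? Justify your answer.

f(-1) = -3 and f(1) = 11, which have opposite signs.
f is continuous everywhere (it is a polynomial), in particular on [-1, 1].
So by the Intermediate Value Theorem there is a c strictly between -1 and 1 with f(c) = 0.

Yes, such a c exists.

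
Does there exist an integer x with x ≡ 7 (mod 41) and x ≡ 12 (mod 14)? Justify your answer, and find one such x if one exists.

Since 41 and 14 share no common factor, CRT says the pair of congruences has a solution (unique mod 574).
Any solution of the first congruence is x = 7 + 41t; substituting into the second, 41t ≡ 12 − 7 ≡ 5 (mod 14).
41 ≡ 13 (mod 14), so this reads 13t ≡ 5 (mod 14). Invert 13 mod 14 by the Euclidean algorithm: 14 = 1·13 + 1, 13 = 13·1 + 0; back-substituting, 1 = 14 − 1·13. Hence 13·(-1) ≡ 1, so 13⁻¹ ≡ -1 ≡ 13 (mod 14).
Therefore t ≡ 13·5 = 65 ≡ 9 (mod 14).
With t = 9: x = 7 + 41·9 = 376.
Verify: 376 = 9·41 + 7 and 376 = 26·14 + 12. ✓

x = 376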